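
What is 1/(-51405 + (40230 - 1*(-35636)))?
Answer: 1/24461 ≈ 4.0881e-5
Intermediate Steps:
1/(-51405 + (40230 - 1*(-35636))) = 1/(-51405 + (40230 + 35636)) = 1/(-51405 + 75866) = 1/24461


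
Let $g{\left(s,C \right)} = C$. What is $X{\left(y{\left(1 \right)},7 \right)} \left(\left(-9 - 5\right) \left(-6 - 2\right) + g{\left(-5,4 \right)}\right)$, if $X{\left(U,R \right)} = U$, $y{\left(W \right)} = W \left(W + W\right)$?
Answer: $232$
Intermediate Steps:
$y{\left(W \right)} = 2 W^{2}$ ($y{\left(W \right)} = W 2 W = 2 W^{2}$)
$X{\left(y{\left(1 \right)},7 \right)} \left(\left(-9 - 5\right) \left(-6 - 2\right) + g{\left(-5,4 \right)}\right) = 2 \cdot 1^{2} \left(\left(-9 - 5\right) \left(-6 - 2\right) + 4\right) = 2 \cdot 1 \left(\left(-14\right) \left(-8\right) + 4\right) = 2 \left(112 + 4\right) = 2 \cdot 116 = 232$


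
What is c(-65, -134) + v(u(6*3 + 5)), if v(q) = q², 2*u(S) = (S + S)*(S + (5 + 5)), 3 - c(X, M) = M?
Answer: 576218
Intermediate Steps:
c(X, M) = 3 - M
u(S) = S*(10 + S) (u(S) = ((S + S)*(S + (5 + 5)))/2 = ((2*S)*(S + 10))/2 = ((2*S)*(10 + S))/2 = (2*S*(10 + S))/2 = S*(10 + S))
c(-65, -134) + v(u(6*3 + 5)) = (3 - 1*(-134)) + ((6*3 + 5)*(10 + (6*3 + 5)))² = (3 + 134) + ((18 + 5)*(10 + (18 + 5)))² = 137 + (23*(10 + 23))² = 137 + (23*33)² = 137 + 759² = 137 + 576081 = 576218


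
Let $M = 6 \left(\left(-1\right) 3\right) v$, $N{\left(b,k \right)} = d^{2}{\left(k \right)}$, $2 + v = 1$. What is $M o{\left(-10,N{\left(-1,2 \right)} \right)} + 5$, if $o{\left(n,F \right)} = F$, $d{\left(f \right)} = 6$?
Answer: $653$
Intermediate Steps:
$v = -1$ ($v = -2 + 1 = -1$)
$N{\left(b,k \right)} = 36$ ($N{\left(b,k \right)} = 6^{2} = 36$)
$M = 18$ ($M = 6 \left(\left(-1\right) 3\right) \left(-1\right) = 6 \left(-3\right) \left(-1\right) = \left(-18\right) \left(-1\right) = 18$)
$M o{\left(-10,N{\left(-1,2 \right)} \right)} + 5 = 18 \cdot 36 + 5 = 648 + 5 = 653$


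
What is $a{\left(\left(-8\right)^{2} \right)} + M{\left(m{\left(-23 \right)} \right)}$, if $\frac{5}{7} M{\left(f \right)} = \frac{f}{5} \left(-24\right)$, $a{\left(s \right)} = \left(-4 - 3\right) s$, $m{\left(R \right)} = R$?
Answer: $- \frac{7336}{25} \approx -293.44$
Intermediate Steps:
$a{\left(s \right)} = - 7 s$
$M{\left(f \right)} = - \frac{168 f}{25}$ ($M{\left(f \right)} = \frac{7 \frac{f}{5} \left(-24\right)}{5} = \frac{7 \left(- \frac{24 f}{5}\right)}{5} = - \frac{168 f}{25}$)
$a{\left(\left(-8\right)^{2} \right)} + M{\left(m{\left(-23 \right)} \right)} = - 7 \left(-8\right)^{2} - - \frac{3864}{25} = \left(-7\right) 64 + \frac{3864}{25} = -448 + \frac{3864}{25} = - \frac{7336}{25}$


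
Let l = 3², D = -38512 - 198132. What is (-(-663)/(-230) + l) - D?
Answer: 54429527/230 ≈ 2.3665e+5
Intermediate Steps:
D = -236644
l = 9
(-(-663)/(-230) + l) - D = (-(-663)/(-230) + 9) - 1*(-236644) = (-(-663)*(-1)/230 + 9) + 236644 = (-17*39/230 + 9) + 236644 = (-663/230 + 9) + 236644 = 1407/230 + 236644 = 54429527/230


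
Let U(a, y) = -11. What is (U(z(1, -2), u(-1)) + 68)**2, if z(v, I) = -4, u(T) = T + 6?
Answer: 3249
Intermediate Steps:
u(T) = 6 + T
(U(z(1, -2), u(-1)) + 68)**2 = (-11 + 68)**2 = 57**2 = 3249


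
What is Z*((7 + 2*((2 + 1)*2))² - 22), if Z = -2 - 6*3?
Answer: -6780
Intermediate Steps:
Z = -20 (Z = -2 - 18 = -20)
Z*((7 + 2*((2 + 1)*2))² - 22) = -20*((7 + 2*((2 + 1)*2))² - 22) = -20*((7 + 2*(3*2))² - 22) = -20*((7 + 2*6)² - 22) = -20*((7 + 12)² - 22) = -20*(19² - 22) = -20*(361 - 22) = -20*339 = -6780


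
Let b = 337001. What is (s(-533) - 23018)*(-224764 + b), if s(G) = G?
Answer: -2643293587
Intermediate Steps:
(s(-533) - 23018)*(-224764 + b) = (-533 - 23018)*(-224764 + 337001) = -23551*112237 = -2643293587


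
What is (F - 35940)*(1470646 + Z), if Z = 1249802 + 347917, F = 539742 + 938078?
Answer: 4424214126200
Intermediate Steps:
F = 1477820
Z = 1597719
(F - 35940)*(1470646 + Z) = (1477820 - 35940)*(1470646 + 1597719) = 1441880*3068365 = 4424214126200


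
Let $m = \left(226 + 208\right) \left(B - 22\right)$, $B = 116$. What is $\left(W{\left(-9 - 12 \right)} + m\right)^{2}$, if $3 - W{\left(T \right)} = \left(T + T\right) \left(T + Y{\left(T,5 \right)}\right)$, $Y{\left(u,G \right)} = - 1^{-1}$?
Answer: $1590015625$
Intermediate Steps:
$m = 40796$ ($m = \left(226 + 208\right) \left(116 - 22\right) = 434 \cdot 94 = 40796$)
$Y{\left(u,G \right)} = -1$ ($Y{\left(u,G \right)} = \left(-1\right) 1 = -1$)
$W{\left(T \right)} = 3 - 2 T \left(-1 + T\right)$ ($W{\left(T \right)} = 3 - \left(T + T\right) \left(T - 1\right) = 3 - 2 T \left(-1 + T\right)$)
$\left(W{\left(-9 - 12 \right)} + m\right)^{2} = \left(\left(3 - 2 \left(-9 - 12\right)^{2} + 2 \left(-9 - 12\right)\right) + 40796\right)^{2} = \left(\left(3 - 2 \left(-21\right)^{2} + 2 \left(-21\right)\right) + 40796\right)^{2} = \left(\left(3 - 882 - 42\right) + 40796\right)^{2} = \left(-921 + 40796\right)^{2} = 39875^{2} = 1590015625$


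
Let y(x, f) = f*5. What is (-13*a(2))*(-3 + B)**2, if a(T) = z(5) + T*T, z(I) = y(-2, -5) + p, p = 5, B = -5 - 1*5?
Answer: 35152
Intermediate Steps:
y(x, f) = 5*f
B = -10 (B = -5 - 5 = -10)
z(I) = -20 (z(I) = 5*(-5) + 5 = -25 + 5 = -20)
a(T) = -20 + T**2 (a(T) = -20 + T*T = -20 + T**2)
(-13*a(2))*(-3 + B)**2 = (-13*(-20 + 2**2))*(-3 - 10)**2 = -13*(-20 + 4)*(-13)**2 = -13*(-16)*169 = 208*169 = 35152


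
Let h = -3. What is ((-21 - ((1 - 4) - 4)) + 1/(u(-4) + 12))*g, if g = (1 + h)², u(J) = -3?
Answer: -500/9 ≈ -55.556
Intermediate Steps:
g = 4 (g = (1 - 3)² = (-2)² = 4)
((-21 - ((1 - 4) - 4)) + 1/(u(-4) + 12))*g = ((-21 - ((1 - 4) - 4)) + 1/(-3 + 12))*4 = ((-21 - (-3 - 4)) + 1/9)*4 = ((-21 - 1*(-7)) + ⅑)*4 = ((-21 + 7) + ⅑)*4 = (-14 + ⅑)*4 = -125/9*4 = -500/9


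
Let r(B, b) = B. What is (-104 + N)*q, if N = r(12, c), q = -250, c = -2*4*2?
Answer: 23000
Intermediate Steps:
c = -16 (c = -8*2 = -16)
N = 12
(-104 + N)*q = (-104 + 12)*(-250) = -92*(-250) = 23000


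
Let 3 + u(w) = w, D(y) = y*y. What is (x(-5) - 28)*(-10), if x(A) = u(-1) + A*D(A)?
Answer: 1570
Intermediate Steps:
D(y) = y**2
u(w) = -3 + w
x(A) = -4 + A**3 (x(A) = (-3 - 1) + A*A**2 = -4 + A**3)
(x(-5) - 28)*(-10) = ((-4 + (-5)**3) - 28)*(-10) = ((-4 - 125) - 28)*(-10) = (-129 - 28)*(-10) = -157*(-10) = 1570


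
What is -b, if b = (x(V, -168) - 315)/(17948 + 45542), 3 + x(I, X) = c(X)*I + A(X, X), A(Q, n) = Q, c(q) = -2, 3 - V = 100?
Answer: 146/31745 ≈ 0.0045991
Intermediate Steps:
V = -97 (V = 3 - 1*100 = 3 - 100 = -97)
x(I, X) = -3 + X - 2*I (x(I, X) = -3 + (-2*I + X) = -3 + (X - 2*I) = -3 + X - 2*I)
b = -146/31745 (b = ((-3 - 168 - 2*(-97)) - 315)/(17948 + 45542) = ((-3 - 168 + 194) - 315)/63490 = (23 - 315)*(1/63490) = -292*1/63490 = -146/31745 ≈ -0.0045991)
-b = -1*(-146/31745) = 146/31745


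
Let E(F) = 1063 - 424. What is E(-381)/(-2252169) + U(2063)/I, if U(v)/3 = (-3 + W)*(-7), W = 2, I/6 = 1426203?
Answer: -200769139/713788929846 ≈ -0.00028127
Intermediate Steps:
I = 8557218 (I = 6*1426203 = 8557218)
E(F) = 639
U(v) = 21 (U(v) = 3*((-3 + 2)*(-7)) = 3*(-1*(-7)) = 3*7 = 21)
E(-381)/(-2252169) + U(2063)/I = 639/(-2252169) + 21/8557218 = 639*(-1/2252169) + 21*(1/8557218) = -71/250241 + 7/2852406 = -200769139/713788929846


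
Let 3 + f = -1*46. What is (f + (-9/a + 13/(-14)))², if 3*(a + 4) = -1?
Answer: 75846681/33124 ≈ 2289.8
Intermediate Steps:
a = -13/3 (a = -4 + (⅓)*(-1) = -4 - ⅓ = -13/3 ≈ -4.3333)
f = -49 (f = -3 - 1*46 = -3 - 46 = -49)
(f + (-9/a + 13/(-14)))² = (-49 + (-9/(-13/3) + 13/(-14)))² = (-49 + (-9*(-3/13) + 13*(-1/14)))² = (-49 + (27/13 - 13/14))² = (-49 + 209/182)² = (-8709/182)² = 75846681/33124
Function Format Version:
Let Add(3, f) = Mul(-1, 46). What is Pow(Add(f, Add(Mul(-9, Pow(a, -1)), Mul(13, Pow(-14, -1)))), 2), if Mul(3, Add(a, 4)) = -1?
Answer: Rational(75846681, 33124) ≈ 2289.8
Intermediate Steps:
a = Rational(-13, 3) (a = Add(-4, Mul(Rational(1, 3), -1)) = Add(-4, Rational(-1, 3)) = Rational(-13, 3) ≈ -4.3333)
f = -49 (f = Add(-3, Mul(-1, 46)) = Add(-3, -46) = -49)
Pow(Add(f, Add(Mul(-9, Pow(a, -1)), Mul(13, Pow(-14, -1)))), 2) = Pow(Add(-49, Add(Mul(-9, Pow(Rational(-13, 3), -1)), Mul(13, Pow(-14, -1)))), 2) = Pow(Add(-49, Add(Mul(-9, Rational(-3, 13)), Mul(13, Rational(-1, 14)))), 2) = Pow(Add(-49, Add(Rational(27, 13), Rational(-13, 14))), 2) = Pow(Add(-49, Rational(209, 182)), 2) = Pow(Rational(-8709, 182), 2) = Rational(75846681, 33124)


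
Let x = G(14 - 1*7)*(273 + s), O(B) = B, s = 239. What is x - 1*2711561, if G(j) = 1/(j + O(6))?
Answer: -35249781/13 ≈ -2.7115e+6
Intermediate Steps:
G(j) = 1/(6 + j) (G(j) = 1/(j + 6) = 1/(6 + j))
x = 512/13 (x = (273 + 239)/(6 + (14 - 1*7)) = 512/(6 + (14 - 7)) = 512/(6 + 7) = 512/13 ≈ 39.385)
x - 1*2711561 = 512/13 - 1*2711561 = 512/13 - 2711561 = -35249781/13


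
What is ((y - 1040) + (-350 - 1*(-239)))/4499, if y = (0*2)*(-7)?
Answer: -1151/4499 ≈ -0.25583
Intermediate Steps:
y = 0 (y = 0*(-7) = 0)
((y - 1040) + (-350 - 1*(-239)))/4499 = ((0 - 1040) + (-350 - 1*(-239)))/4499 = (-1040 + (-350 + 239))*(1/4499) = (-1040 - 111)*(1/4499) = -1151*1/4499 = -1151/4499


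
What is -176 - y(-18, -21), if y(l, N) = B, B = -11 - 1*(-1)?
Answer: -166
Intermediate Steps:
B = -10 (B = -11 + 1 = -10)
y(l, N) = -10
-176 - y(-18, -21) = -176 - 1*(-10) = -176 + 10 = -166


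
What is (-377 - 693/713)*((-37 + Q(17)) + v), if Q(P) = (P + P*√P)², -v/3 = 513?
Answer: -977185244/713 - 155767532*√17/713 ≈ -2.2713e+6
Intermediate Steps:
v = -1539 (v = -3*513 = -1539)
Q(P) = (P + P^(3/2))²
(-377 - 693/713)*((-37 + Q(17)) + v) = (-377 - 693/713)*((-37 + (17 + 17^(3/2))²) - 1539) = (-377 - 693*1/713)*((-37 + (17 + 17*√17)²) - 1539) = (-377 - 693/713)*(-1576 + (17 + 17*√17)²) = -269494*(-1576 + (17 + 17*√17)²)/713 = 424722544/713 - 269494*(17 + 17*√17)²/713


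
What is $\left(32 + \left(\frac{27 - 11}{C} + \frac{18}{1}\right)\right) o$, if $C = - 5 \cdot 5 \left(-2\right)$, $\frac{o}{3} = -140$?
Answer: $- \frac{105672}{5} \approx -21134.0$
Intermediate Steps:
$o = -420$ ($o = 3 \left(-140\right) = -420$)
$C = 50$ ($C = \left(-5\right) \left(-10\right) = 50$)
$\left(32 + \left(\frac{27 - 11}{C} + \frac{18}{1}\right)\right) o = \left(32 + \left(\frac{27 - 11}{50} + \frac{18}{1}\right)\right) \left(-420\right) = \left(32 + \left(16 \cdot \frac{1}{50} + 18 \cdot 1\right)\right) \left(-420\right) = \left(32 + \left(\frac{8}{25} + 18\right)\right) \left(-420\right) = \left(32 + \frac{458}{25}\right) \left(-420\right) = \frac{1258}{25} \left(-420\right) = - \frac{105672}{5}$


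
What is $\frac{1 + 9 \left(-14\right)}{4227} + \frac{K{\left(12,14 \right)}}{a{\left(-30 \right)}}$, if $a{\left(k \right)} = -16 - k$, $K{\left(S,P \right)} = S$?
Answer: $\frac{24487}{29589} \approx 0.82757$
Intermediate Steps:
$\frac{1 + 9 \left(-14\right)}{4227} + \frac{K{\left(12,14 \right)}}{a{\left(-30 \right)}} = \frac{1 + 9 \left(-14\right)}{4227} + \frac{12}{-16 - -30} = \left(1 - 126\right) \frac{1}{4227} + \frac{12}{-16 + 30} = \left(-125\right) \frac{1}{4227} + \frac{12}{14} = - \frac{125}{4227} + 12 \cdot \frac{1}{14} = - \frac{125}{4227} + \frac{6}{7} = \frac{24487}{29589}$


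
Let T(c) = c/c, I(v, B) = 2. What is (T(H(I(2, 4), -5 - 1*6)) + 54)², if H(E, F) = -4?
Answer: 3025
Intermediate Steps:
T(c) = 1
(T(H(I(2, 4), -5 - 1*6)) + 54)² = (1 + 54)² = 55² = 3025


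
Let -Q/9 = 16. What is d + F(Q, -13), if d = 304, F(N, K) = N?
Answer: 160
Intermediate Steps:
Q = -144 (Q = -9*16 = -144)
d + F(Q, -13) = 304 - 144 = 160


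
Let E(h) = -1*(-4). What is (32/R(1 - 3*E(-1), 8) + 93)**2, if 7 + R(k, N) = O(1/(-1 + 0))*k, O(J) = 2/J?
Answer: 2036329/225 ≈ 9050.3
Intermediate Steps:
E(h) = 4
R(k, N) = -7 - 2*k (R(k, N) = -7 + (2/(1/(-1 + 0)))*k = -7 + (2/(1/(-1)))*k = -7 + (2/(-1))*k = -7 + (2*(-1))*k = -7 - 2*k)
(32/R(1 - 3*E(-1), 8) + 93)**2 = (32/(-7 - 2*(1 - 3*4)) + 93)**2 = (32/(-7 - 2*(1 - 12)) + 93)**2 = (32/(-7 - 2*(-11)) + 93)**2 = (32/(-7 + 22) + 93)**2 = (32/15 + 93)**2 = (1427/15)**2 = 2036329/225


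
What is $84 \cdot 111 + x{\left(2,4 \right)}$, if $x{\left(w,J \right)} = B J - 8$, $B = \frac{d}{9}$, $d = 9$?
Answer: $9320$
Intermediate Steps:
$B = 1$ ($B = \frac{9}{9} = 9 \cdot \frac{1}{9} = 1$)
$x{\left(w,J \right)} = -8 + J$ ($x{\left(w,J \right)} = 1 J - 8 = J - 8 = -8 + J$)
$84 \cdot 111 + x{\left(2,4 \right)} = 84 \cdot 111 + \left(-8 + 4\right) = 9324 - 4 = 9320$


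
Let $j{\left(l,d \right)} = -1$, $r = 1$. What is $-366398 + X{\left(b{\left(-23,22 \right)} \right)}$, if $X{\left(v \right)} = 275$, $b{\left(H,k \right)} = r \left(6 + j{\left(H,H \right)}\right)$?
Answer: $-366123$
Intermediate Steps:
$b{\left(H,k \right)} = 5$ ($b{\left(H,k \right)} = 1 \left(6 - 1\right) = 1 \cdot 5 = 5$)
$-366398 + X{\left(b{\left(-23,22 \right)} \right)} = -366398 + 275 = -366123$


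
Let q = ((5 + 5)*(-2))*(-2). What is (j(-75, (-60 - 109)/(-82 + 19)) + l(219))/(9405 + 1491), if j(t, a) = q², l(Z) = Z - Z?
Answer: 100/681 ≈ 0.14684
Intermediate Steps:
l(Z) = 0
q = 40 (q = (10*(-2))*(-2) = -20*(-2) = 40)
j(t, a) = 1600 (j(t, a) = 40² = 1600)
(j(-75, (-60 - 109)/(-82 + 19)) + l(219))/(9405 + 1491) = (1600 + 0)/(9405 + 1491) = 1600/10896 = 1600*(1/10896) = 100/681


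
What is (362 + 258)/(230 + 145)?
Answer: 124/75 ≈ 1.6533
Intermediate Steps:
(362 + 258)/(230 + 145) = 620/375 = 620*(1/375) = 124/75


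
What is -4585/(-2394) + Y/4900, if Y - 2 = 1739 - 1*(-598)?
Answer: 2004719/837900 ≈ 2.3926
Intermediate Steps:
Y = 2339 (Y = 2 + (1739 - 1*(-598)) = 2 + (1739 + 598) = 2 + 2337 = 2339)
-4585/(-2394) + Y/4900 = -4585/(-2394) + 2339/4900 = -4585*(-1/2394) + 2339*(1/4900) = 655/342 + 2339/4900 = 2004719/837900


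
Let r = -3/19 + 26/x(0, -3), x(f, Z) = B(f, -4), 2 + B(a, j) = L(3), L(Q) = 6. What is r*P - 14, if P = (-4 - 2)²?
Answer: 4072/19 ≈ 214.32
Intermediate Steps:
B(a, j) = 4 (B(a, j) = -2 + 6 = 4)
x(f, Z) = 4
P = 36 (P = (-6)² = 36)
r = 241/38 (r = -3/19 + 26/4 = -3*1/19 + 26*(¼) = -3/19 + 13/2 = 241/38 ≈ 6.3421)
r*P - 14 = (241/38)*36 - 14 = 4338/19 - 14 = 4072/19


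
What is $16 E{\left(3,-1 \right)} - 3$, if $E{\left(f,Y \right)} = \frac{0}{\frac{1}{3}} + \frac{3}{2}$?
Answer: $21$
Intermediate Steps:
$E{\left(f,Y \right)} = \frac{3}{2}$ ($E{\left(f,Y \right)} = 0 \frac{1}{\frac{1}{3}} + 3 \cdot \frac{1}{2} = 0 \cdot 3 + \frac{3}{2} = 0 + \frac{3}{2} = \frac{3}{2}$)
$16 E{\left(3,-1 \right)} - 3 = 16 \cdot \frac{3}{2} - 3 = 24 - 3 = 21$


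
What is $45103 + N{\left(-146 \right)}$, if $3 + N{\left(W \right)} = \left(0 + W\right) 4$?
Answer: $44516$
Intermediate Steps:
$N{\left(W \right)} = -3 + 4 W$ ($N{\left(W \right)} = -3 + \left(0 + W\right) 4 = -3 + W 4 = -3 + 4 W$)
$45103 + N{\left(-146 \right)} = 45103 + \left(-3 + 4 \left(-146\right)\right) = 45103 - 587 = 44516$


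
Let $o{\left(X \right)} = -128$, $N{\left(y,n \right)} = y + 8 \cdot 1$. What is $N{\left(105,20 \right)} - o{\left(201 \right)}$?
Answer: $241$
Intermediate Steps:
$N{\left(y,n \right)} = 8 + y$ ($N{\left(y,n \right)} = y + 8 = 8 + y$)
$N{\left(105,20 \right)} - o{\left(201 \right)} = \left(8 + 105\right) - -128 = 113 + 128 = 241$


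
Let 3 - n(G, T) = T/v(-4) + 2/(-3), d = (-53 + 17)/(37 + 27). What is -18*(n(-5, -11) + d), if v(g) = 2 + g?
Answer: 345/8 ≈ 43.125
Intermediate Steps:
d = -9/16 (d = -36/64 = -36*1/64 = -9/16 ≈ -0.56250)
n(G, T) = 11/3 + T/2 (n(G, T) = 3 - (T/(2 - 4) + 2/(-3)) = 3 - (T/(-2) + 2*(-⅓)) = 3 - (T*(-½) - ⅔) = 3 - (-T/2 - ⅔) = 3 - (-⅔ - T/2) = 3 + (⅔ + T/2) = 11/3 + T/2)
-18*(n(-5, -11) + d) = -18*((11/3 + (½)*(-11)) - 9/16) = -18*((11/3 - 11/2) - 9/16) = -18*(-11/6 - 9/16) = -18*(-115/48) = 345/8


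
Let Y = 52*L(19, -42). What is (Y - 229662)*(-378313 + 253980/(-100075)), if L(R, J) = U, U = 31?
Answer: 345358258244510/4003 ≈ 8.6275e+10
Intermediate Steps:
L(R, J) = 31
Y = 1612 (Y = 52*31 = 1612)
(Y - 229662)*(-378313 + 253980/(-100075)) = (1612 - 229662)*(-378313 + 253980/(-100075)) = -228050*(-378313 + 253980*(-1/100075)) = -228050*(-378313 - 50796/20015) = -228050*(-7571985491/20015) = 345358258244510/4003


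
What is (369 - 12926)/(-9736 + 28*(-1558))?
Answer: 433/1840 ≈ 0.23533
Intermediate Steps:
(369 - 12926)/(-9736 + 28*(-1558)) = -12557/(-9736 - 43624) = -12557/(-53360) = -12557*(-1/53360) = 433/1840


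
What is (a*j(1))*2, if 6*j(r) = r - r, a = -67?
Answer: 0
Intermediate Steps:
j(r) = 0 (j(r) = (r - r)/6 = (⅙)*0 = 0)
(a*j(1))*2 = -67*0*2 = 0*2 = 0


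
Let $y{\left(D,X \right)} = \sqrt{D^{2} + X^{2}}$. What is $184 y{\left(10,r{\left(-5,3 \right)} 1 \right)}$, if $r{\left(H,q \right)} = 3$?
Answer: $184 \sqrt{109} \approx 1921.0$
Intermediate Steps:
$184 y{\left(10,r{\left(-5,3 \right)} 1 \right)} = 184 \sqrt{10^{2} + \left(3 \cdot 1\right)^{2}} = 184 \sqrt{100 + 3^{2}} = 184 \sqrt{100 + 9} = 184 \sqrt{109}$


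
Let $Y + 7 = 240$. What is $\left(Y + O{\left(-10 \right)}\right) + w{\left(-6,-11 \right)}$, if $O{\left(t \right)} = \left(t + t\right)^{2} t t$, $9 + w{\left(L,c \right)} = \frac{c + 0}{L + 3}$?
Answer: $\frac{120683}{3} \approx 40228.0$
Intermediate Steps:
$w{\left(L,c \right)} = -9 + \frac{c}{3 + L}$ ($w{\left(L,c \right)} = -9 + \frac{c + 0}{L + 3} = -9 + \frac{c}{3 + L}$)
$O{\left(t \right)} = 4 t^{4}$ ($O{\left(t \right)} = \left(2 t\right)^{2} t t = 4 t^{2} t t = 4 t^{3} t = 4 t^{4}$)
$Y = 233$ ($Y = -7 + 240 = 233$)
$\left(Y + O{\left(-10 \right)}\right) + w{\left(-6,-11 \right)} = \left(233 + 4 \left(-10\right)^{4}\right) + \frac{-27 - 11 - -54}{3 - 6} = \left(233 + 4 \cdot 10000\right) + \frac{-27 - 11 + 54}{-3} = \left(233 + 40000\right) - \frac{16}{3} = 40233 - \frac{16}{3} = \frac{120683}{3}$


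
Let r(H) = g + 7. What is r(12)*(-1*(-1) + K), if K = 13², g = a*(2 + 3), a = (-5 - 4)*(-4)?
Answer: 31790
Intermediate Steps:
a = 36 (a = -9*(-4) = 36)
g = 180 (g = 36*(2 + 3) = 36*5 = 180)
K = 169
r(H) = 187 (r(H) = 180 + 7 = 187)
r(12)*(-1*(-1) + K) = 187*(-1*(-1) + 169) = 187*(1 + 169) = 187*170 = 31790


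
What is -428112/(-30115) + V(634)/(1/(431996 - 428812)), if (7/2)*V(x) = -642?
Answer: -123114832656/210805 ≈ -5.8402e+5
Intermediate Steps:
V(x) = -1284/7 (V(x) = (2/7)*(-642) = -1284/7)
-428112/(-30115) + V(634)/(1/(431996 - 428812)) = -428112/(-30115) - 1284/(7*(1/(431996 - 428812))) = -428112*(-1/30115) - 1284/(7*(1/3184)) = 428112/30115 - 1284/(7*1/3184) = 428112/30115 - 1284/7*3184 = 428112/30115 - 4088256/7 = -123114832656/210805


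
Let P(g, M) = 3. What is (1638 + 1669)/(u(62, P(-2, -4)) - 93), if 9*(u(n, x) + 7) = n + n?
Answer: -29763/776 ≈ -38.354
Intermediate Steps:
u(n, x) = -7 + 2*n/9 (u(n, x) = -7 + (n + n)/9 = -7 + (2*n)/9 = -7 + 2*n/9)
(1638 + 1669)/(u(62, P(-2, -4)) - 93) = (1638 + 1669)/((-7 + (2/9)*62) - 93) = 3307/((-7 + 124/9) - 93) = 3307/(61/9 - 93) = 3307/(-776/9) = 3307*(-9/776) = -29763/776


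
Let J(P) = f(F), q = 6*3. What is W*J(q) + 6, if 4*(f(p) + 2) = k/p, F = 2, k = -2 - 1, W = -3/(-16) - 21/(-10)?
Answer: 363/640 ≈ 0.56719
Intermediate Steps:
W = 183/80 (W = -3*(-1/16) - 21*(-⅒) = 3/16 + 21/10 = 183/80 ≈ 2.2875)
q = 18
k = -3
f(p) = -2 - 3/(4*p) (f(p) = -2 + (-3/p)/4 = -2 - 3/(4*p))
J(P) = -19/8 (J(P) = -2 - ¾/2 = -2 - ¾*½ = -2 - 3/8 = -19/8)
W*J(q) + 6 = (183/80)*(-19/8) + 6 = -3477/640 + 6 = 363/640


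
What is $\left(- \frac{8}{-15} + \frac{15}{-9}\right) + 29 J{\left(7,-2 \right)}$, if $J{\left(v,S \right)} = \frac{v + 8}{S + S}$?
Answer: $- \frac{6593}{60} \approx -109.88$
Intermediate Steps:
$J{\left(v,S \right)} = \frac{8 + v}{2 S}$
$\left(- \frac{8}{-15} + \frac{15}{-9}\right) + 29 J{\left(7,-2 \right)} = \left(- \frac{8}{-15} + \frac{15}{-9}\right) + 29 \frac{8 + 7}{2 \left(-2\right)} = \left(\left(-8\right) \left(- \frac{1}{15}\right) + 15 \left(- \frac{1}{9}\right)\right) + 29 \cdot \frac{1}{2} \left(- \frac{1}{2}\right) 15 = \left(\frac{8}{15} - \frac{5}{3}\right) + 29 \left(- \frac{15}{4}\right) = - \frac{17}{15} - \frac{435}{4} = - \frac{6593}{60}$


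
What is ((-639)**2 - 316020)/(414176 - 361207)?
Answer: 92301/52969 ≈ 1.7425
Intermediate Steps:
((-639)**2 - 316020)/(414176 - 361207) = (408321 - 316020)/52969 = 92301*(1/52969) = 92301/52969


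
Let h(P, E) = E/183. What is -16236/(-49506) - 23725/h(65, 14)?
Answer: -35823122541/115514 ≈ -3.1012e+5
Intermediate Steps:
h(P, E) = E/183 (h(P, E) = E*(1/183) = E/183)
-16236/(-49506) - 23725/h(65, 14) = -16236/(-49506) - 23725/((1/183)*14) = -16236*(-1/49506) - 23725/14/183 = 2706/8251 - 23725*183/14 = 2706/8251 - 4341675/14 = -35823122541/115514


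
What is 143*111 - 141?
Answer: 15732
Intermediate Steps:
143*111 - 141 = 15873 - 141 = 15732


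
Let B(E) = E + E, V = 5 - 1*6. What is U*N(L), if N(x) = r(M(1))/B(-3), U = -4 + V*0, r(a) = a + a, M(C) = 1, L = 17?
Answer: 4/3 ≈ 1.3333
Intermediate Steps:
r(a) = 2*a
V = -1 (V = 5 - 6 = -1)
B(E) = 2*E
U = -4 (U = -4 - 1*0 = -4 + 0 = -4)
N(x) = -1/3 (N(x) = (2*1)/((2*(-3))) = 2/(-6) = 2*(-1/6) = -1/3)
U*N(L) = -4*(-1/3) = 4/3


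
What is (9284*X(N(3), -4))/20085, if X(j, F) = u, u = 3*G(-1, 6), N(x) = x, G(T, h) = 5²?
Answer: 46420/1339 ≈ 34.668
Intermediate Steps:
G(T, h) = 25
u = 75 (u = 3*25 = 75)
X(j, F) = 75
(9284*X(N(3), -4))/20085 = (9284*75)/20085 = 696300*(1/20085) = 46420/1339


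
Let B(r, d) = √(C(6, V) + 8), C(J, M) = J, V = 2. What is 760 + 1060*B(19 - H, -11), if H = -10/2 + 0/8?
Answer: 760 + 1060*√14 ≈ 4726.2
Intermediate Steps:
H = -5 (H = -10*½ + 0*(⅛) = -5 + 0 = -5)
B(r, d) = √14 (B(r, d) = √(6 + 8) = √14)
760 + 1060*B(19 - H, -11) = 760 + 1060*√14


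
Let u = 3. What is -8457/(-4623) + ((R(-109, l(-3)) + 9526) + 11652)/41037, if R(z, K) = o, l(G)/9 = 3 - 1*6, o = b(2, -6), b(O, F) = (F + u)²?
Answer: 148332470/63238017 ≈ 2.3456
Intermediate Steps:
b(O, F) = (3 + F)² (b(O, F) = (F + 3)² = (3 + F)²)
o = 9 (o = (3 - 6)² = (-3)² = 9)
l(G) = -27 (l(G) = 9*(3 - 1*6) = 9*(3 - 6) = 9*(-3) = -27)
R(z, K) = 9
-8457/(-4623) + ((R(-109, l(-3)) + 9526) + 11652)/41037 = -8457/(-4623) + ((9 + 9526) + 11652)/41037 = -8457*(-1/4623) + (9535 + 11652)*(1/41037) = 2819/1541 + 21187*(1/41037) = 2819/1541 + 21187/41037 = 148332470/63238017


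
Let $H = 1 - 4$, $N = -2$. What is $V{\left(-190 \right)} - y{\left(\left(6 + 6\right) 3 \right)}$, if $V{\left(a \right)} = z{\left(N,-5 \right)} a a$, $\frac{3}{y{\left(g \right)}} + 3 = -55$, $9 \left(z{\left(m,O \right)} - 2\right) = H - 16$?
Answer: $- \frac{2093773}{522} \approx -4011.1$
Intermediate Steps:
$H = -3$ ($H = 1 - 4 = -3$)
$z{\left(m,O \right)} = - \frac{1}{9}$ ($z{\left(m,O \right)} = 2 + \frac{-3 - 16}{9} = 2 + \frac{1}{9} \left(-19\right) = 2 - \frac{19}{9} = - \frac{1}{9}$)
$y{\left(g \right)} = - \frac{3}{58}$ ($y{\left(g \right)} = \frac{3}{-3 - 55} = \frac{3}{-58} = 3 \left(- \frac{1}{58}\right) = - \frac{3}{58}$)
$V{\left(a \right)} = - \frac{a^{2}}{9}$ ($V{\left(a \right)} = - \frac{a}{9} a = - \frac{a^{2}}{9}$)
$V{\left(-190 \right)} - y{\left(\left(6 + 6\right) 3 \right)} = - \frac{\left(-190\right)^{2}}{9} - - \frac{3}{58} = \left(- \frac{1}{9}\right) 36100 + \frac{3}{58} = - \frac{36100}{9} + \frac{3}{58} = - \frac{2093773}{522}$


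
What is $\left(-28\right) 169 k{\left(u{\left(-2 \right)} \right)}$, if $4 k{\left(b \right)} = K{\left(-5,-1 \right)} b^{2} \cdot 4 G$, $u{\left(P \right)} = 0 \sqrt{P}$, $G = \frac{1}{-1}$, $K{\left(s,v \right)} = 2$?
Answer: $0$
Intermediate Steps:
$G = -1$
$u{\left(P \right)} = 0$
$k{\left(b \right)} = - 2 b^{2}$ ($k{\left(b \right)} = \frac{2 b^{2} \cdot 4 \left(-1\right)}{4} = \frac{8 b^{2} \left(-1\right)}{4} = \frac{\left(-8\right) b^{2}}{4} = - 2 b^{2}$)
$\left(-28\right) 169 k{\left(u{\left(-2 \right)} \right)} = \left(-28\right) 169 \left(- 2 \cdot 0^{2}\right) = - 4732 \left(\left(-2\right) 0\right) = \left(-4732\right) 0 = 0$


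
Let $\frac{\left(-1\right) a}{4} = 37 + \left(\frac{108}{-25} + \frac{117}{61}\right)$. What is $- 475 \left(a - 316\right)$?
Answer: $\frac{13166012}{61} \approx 2.1584 \cdot 10^{5}$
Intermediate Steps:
$a = - \frac{211048}{1525}$ ($a = - 4 \left(37 + \left(\frac{108}{-25} + \frac{117}{61}\right)\right) = - 4 \left(37 + \left(108 \left(- \frac{1}{25}\right) + 117 \cdot \frac{1}{61}\right)\right) = - 4 \left(37 + \left(- \frac{108}{25} + \frac{117}{61}\right)\right) = - 4 \left(37 - \frac{3663}{1525}\right) = \left(-4\right) \frac{52762}{1525} = - \frac{211048}{1525} \approx -138.39$)
$- 475 \left(a - 316\right) = - 475 \left(- \frac{211048}{1525} - 316\right) = \left(-475\right) \left(- \frac{692948}{1525}\right) = \frac{13166012}{61}$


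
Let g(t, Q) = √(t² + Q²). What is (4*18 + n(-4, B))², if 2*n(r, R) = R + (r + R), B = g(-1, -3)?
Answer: (70 + √10)² ≈ 5352.7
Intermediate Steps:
g(t, Q) = √(Q² + t²)
B = √10 (B = √((-3)² + (-1)²) = √(9 + 1) = √10 ≈ 3.1623)
n(r, R) = R + r/2 (n(r, R) = (R + (r + R))/2 = (R + (R + r))/2 = (r + 2*R)/2 = R + r/2)
(4*18 + n(-4, B))² = (4*18 + (√10 + (½)*(-4)))² = (72 + (√10 - 2))² = (72 + (-2 + √10))² = (70 + √10)²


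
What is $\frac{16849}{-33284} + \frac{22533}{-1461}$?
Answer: $- \frac{258201587}{16209308} \approx -15.929$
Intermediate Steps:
$\frac{16849}{-33284} + \frac{22533}{-1461} = 16849 \left(- \frac{1}{33284}\right) + 22533 \left(- \frac{1}{1461}\right) = - \frac{16849}{33284} - \frac{7511}{487} = - \frac{258201587}{16209308}$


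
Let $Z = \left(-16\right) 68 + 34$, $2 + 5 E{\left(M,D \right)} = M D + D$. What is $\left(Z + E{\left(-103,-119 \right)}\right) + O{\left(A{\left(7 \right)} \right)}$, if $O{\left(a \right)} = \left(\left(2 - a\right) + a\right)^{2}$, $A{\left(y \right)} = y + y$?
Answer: $\frac{6886}{5} \approx 1377.2$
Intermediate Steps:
$E{\left(M,D \right)} = - \frac{2}{5} + \frac{D}{5} + \frac{D M}{5}$ ($E{\left(M,D \right)} = - \frac{2}{5} + \frac{M D + D}{5} = - \frac{2}{5} + \frac{D M + D}{5} = - \frac{2}{5} + \frac{D + D M}{5} = - \frac{2}{5} + \left(\frac{D}{5} + \frac{D M}{5}\right) = - \frac{2}{5} + \frac{D}{5} + \frac{D M}{5}$)
$A{\left(y \right)} = 2 y$
$Z = -1054$ ($Z = -1088 + 34 = -1054$)
$O{\left(a \right)} = 4$ ($O{\left(a \right)} = 2^{2} = 4$)
$\left(Z + E{\left(-103,-119 \right)}\right) + O{\left(A{\left(7 \right)} \right)} = \left(-1054 + \left(- \frac{2}{5} + \frac{1}{5} \left(-119\right) + \frac{1}{5} \left(-119\right) \left(-103\right)\right)\right) + 4 = \left(-1054 - - \frac{12136}{5}\right) + 4 = \left(-1054 + \frac{12136}{5}\right) + 4 = \frac{6866}{5} + 4 = \frac{6886}{5}$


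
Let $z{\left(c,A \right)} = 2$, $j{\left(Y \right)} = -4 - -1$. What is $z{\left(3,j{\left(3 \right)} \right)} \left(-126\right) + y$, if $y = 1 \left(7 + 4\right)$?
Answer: $-241$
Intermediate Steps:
$j{\left(Y \right)} = -3$ ($j{\left(Y \right)} = -4 + 1 = -3$)
$y = 11$ ($y = 1 \cdot 11 = 11$)
$z{\left(3,j{\left(3 \right)} \right)} \left(-126\right) + y = 2 \left(-126\right) + 11 = -252 + 11 = -241$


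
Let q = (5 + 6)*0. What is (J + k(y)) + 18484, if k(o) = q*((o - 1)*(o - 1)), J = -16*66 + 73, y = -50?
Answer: 17501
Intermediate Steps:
J = -983 (J = -1056 + 73 = -983)
q = 0 (q = 11*0 = 0)
k(o) = 0 (k(o) = 0*((o - 1)*(o - 1)) = 0*((-1 + o)*(-1 + o)) = 0*(-1 + o)² = 0)
(J + k(y)) + 18484 = (-983 + 0) + 18484 = -983 + 18484 = 17501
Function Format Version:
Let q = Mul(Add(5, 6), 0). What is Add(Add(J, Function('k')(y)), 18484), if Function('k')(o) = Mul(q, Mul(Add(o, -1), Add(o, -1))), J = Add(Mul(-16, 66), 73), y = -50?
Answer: 17501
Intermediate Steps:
J = -983 (J = Add(-1056, 73) = -983)
q = 0 (q = Mul(11, 0) = 0)
Function('k')(o) = 0 (Function('k')(o) = Mul(0, Mul(Add(o, -1), Add(o, -1))) = Mul(0, Mul(Add(-1, o), Add(-1, o))) = Mul(0, Pow(Add(-1, o), 2)) = 0)
Add(Add(J, Function('k')(y)), 18484) = Add(Add(-983, 0), 18484) = Add(-983, 18484) = 17501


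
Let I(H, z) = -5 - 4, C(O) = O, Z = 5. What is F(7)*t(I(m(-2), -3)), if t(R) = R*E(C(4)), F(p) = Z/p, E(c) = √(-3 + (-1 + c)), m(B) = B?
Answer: 0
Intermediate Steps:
E(c) = √(-4 + c)
F(p) = 5/p
I(H, z) = -9
t(R) = 0 (t(R) = R*√(-4 + 4) = R*√0 = R*0 = 0)
F(7)*t(I(m(-2), -3)) = (5/7)*0 = 0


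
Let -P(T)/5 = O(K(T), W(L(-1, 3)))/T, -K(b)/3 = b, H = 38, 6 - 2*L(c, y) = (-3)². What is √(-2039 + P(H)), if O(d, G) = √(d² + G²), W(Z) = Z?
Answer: √(-2944316 - 285*√5777)/38 ≈ 45.321*I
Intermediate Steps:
L(c, y) = -3/2 (L(c, y) = 3 - ½*(-3)² = 3 - ½*9 = 3 - 9/2 = -3/2)
K(b) = -3*b
O(d, G) = √(G² + d²)
P(T) = -5*√(9/4 + 9*T²)/T (P(T) = -5*√((-3/2)² + (-3*T)²)/T = -5*√(9/4 + 9*T²)/T)
√(-2039 + P(H)) = √(-2039 - 15/2*√(1 + 4*38²)/38) = √(-2039 - 15/2*1/38*√(1 + 4*1444)) = √(-2039 - 15/2*1/38*√(1 + 5776)) = √(-2039 - 15/2*1/38*√5777) = √(-2039 - 15*√5777/76)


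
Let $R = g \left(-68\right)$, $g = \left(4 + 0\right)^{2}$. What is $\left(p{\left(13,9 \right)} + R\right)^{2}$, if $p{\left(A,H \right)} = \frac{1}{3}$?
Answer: $\frac{10647169}{9} \approx 1.183 \cdot 10^{6}$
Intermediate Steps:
$g = 16$ ($g = 4^{2} = 16$)
$p{\left(A,H \right)} = \frac{1}{3}$
$R = -1088$ ($R = 16 \left(-68\right) = -1088$)
$\left(p{\left(13,9 \right)} + R\right)^{2} = \left(\frac{1}{3} - 1088\right)^{2} = \left(- \frac{3263}{3}\right)^{2} = \frac{10647169}{9}$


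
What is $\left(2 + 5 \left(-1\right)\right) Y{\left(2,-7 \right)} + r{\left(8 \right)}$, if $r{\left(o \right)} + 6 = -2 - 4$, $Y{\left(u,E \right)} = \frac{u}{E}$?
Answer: $- \frac{78}{7} \approx -11.143$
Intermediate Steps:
$r{\left(o \right)} = -12$ ($r{\left(o \right)} = -6 - 6 = -12$)
$\left(2 + 5 \left(-1\right)\right) Y{\left(2,-7 \right)} + r{\left(8 \right)} = \left(2 + 5 \left(-1\right)\right) \frac{2}{-7} - 12 = \left(2 - 5\right) 2 \left(- \frac{1}{7}\right) - 12 = \left(-3\right) \left(- \frac{2}{7}\right) - 12 = \frac{6}{7} - 12 = - \frac{78}{7}$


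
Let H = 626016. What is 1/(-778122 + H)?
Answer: -1/152106 ≈ -6.5744e-6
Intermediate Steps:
1/(-778122 + H) = 1/(-778122 + 626016) = 1/(-152106) = -1/152106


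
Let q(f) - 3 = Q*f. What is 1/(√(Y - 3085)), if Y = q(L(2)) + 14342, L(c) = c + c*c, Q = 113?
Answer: √11938/11938 ≈ 0.0091524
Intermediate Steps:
L(c) = c + c²
q(f) = 3 + 113*f
Y = 15023 (Y = (3 + 113*(2*(1 + 2))) + 14342 = (3 + 113*(2*3)) + 14342 = (3 + 113*6) + 14342 = (3 + 678) + 14342 = 681 + 14342 = 15023)
1/(√(Y - 3085)) = 1/(√(15023 - 3085)) = 1/(√11938) = √11938/11938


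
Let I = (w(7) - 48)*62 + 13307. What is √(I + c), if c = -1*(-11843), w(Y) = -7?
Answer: 2*√5435 ≈ 147.44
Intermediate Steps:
I = 9897 (I = (-7 - 48)*62 + 13307 = -55*62 + 13307 = -3410 + 13307 = 9897)
c = 11843
√(I + c) = √(9897 + 11843) = √21740 = 2*√5435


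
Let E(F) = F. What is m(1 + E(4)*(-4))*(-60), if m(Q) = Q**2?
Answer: -13500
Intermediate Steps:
m(1 + E(4)*(-4))*(-60) = (1 + 4*(-4))**2*(-60) = (1 - 16)**2*(-60) = (-15)**2*(-60) = 225*(-60) = -13500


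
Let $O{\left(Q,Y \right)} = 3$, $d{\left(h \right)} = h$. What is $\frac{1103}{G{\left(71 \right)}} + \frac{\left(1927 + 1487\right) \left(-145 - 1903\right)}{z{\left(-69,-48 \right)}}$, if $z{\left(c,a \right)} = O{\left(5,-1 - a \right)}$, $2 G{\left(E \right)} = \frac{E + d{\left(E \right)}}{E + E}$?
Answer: $-2328418$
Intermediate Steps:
$G{\left(E \right)} = \frac{1}{2}$ ($G{\left(E \right)} = \frac{\left(E + E\right) \frac{1}{E + E}}{2} = \frac{2 E \frac{1}{2 E}}{2} = \frac{1}{2} \cdot 1 = \frac{1}{2}$)
$z{\left(c,a \right)} = 3$
$\frac{1103}{G{\left(71 \right)}} + \frac{\left(1927 + 1487\right) \left(-145 - 1903\right)}{z{\left(-69,-48 \right)}} = 1103 \frac{1}{\frac{1}{2}} + \frac{\left(1927 + 1487\right) \left(-145 - 1903\right)}{3} = 1103 \cdot 2 + 3414 \left(-2048\right) \frac{1}{3} = 2206 - 2330624 = -2328418$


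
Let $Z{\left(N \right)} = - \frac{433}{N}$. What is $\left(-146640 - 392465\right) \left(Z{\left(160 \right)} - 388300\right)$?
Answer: $\frac{6698749774493}{32} \approx 2.0934 \cdot 10^{11}$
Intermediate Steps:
$\left(-146640 - 392465\right) \left(Z{\left(160 \right)} - 388300\right) = \left(-146640 - 392465\right) \left(- \frac{433}{160} - 388300\right) = - 539105 \left(\left(-433\right) \frac{1}{160} - 388300\right) = - 539105 \left(- \frac{433}{160} - 388300\right) = \left(-539105\right) \left(- \frac{62128433}{160}\right) = \frac{6698749774493}{32}$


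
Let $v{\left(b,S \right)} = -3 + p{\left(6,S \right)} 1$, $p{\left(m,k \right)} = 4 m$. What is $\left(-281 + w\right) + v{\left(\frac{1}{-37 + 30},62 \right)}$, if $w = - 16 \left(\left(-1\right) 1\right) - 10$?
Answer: $-254$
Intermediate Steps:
$w = 6$ ($w = \left(-16\right) \left(-1\right) - 10 = 16 - 10 = 6$)
$v{\left(b,S \right)} = 21$ ($v{\left(b,S \right)} = -3 + 4 \cdot 6 \cdot 1 = -3 + 24 \cdot 1 = -3 + 24 = 21$)
$\left(-281 + w\right) + v{\left(\frac{1}{-37 + 30},62 \right)} = \left(-281 + 6\right) + 21 = -275 + 21 = -254$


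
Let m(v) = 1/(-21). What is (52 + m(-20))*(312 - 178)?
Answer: 146194/21 ≈ 6961.6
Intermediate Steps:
m(v) = -1/21
(52 + m(-20))*(312 - 178) = (52 - 1/21)*(312 - 178) = (1091/21)*134 = 146194/21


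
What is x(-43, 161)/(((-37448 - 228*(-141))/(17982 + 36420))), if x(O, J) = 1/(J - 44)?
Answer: -9067/103350 ≈ -0.087731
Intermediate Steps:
x(O, J) = 1/(-44 + J)
x(-43, 161)/(((-37448 - 228*(-141))/(17982 + 36420))) = 1/((-44 + 161)*(((-37448 - 228*(-141))/(17982 + 36420)))) = 1/(117*(((-37448 + 32148)/54402))) = 1/(117*((-5300*1/54402))) = 1/(117*(-2650/27201)) = (1/117)*(-27201/2650) = -9067/103350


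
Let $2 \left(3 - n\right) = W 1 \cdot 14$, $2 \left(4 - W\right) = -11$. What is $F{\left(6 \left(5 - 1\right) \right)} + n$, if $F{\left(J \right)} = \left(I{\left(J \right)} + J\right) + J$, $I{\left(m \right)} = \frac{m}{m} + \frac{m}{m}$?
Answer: $- \frac{27}{2} \approx -13.5$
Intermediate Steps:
$W = \frac{19}{2}$ ($W = 4 - - \frac{11}{2} = 4 + \frac{11}{2} = \frac{19}{2} \approx 9.5$)
$I{\left(m \right)} = 2$ ($I{\left(m \right)} = 1 + 1 = 2$)
$F{\left(J \right)} = 2 + 2 J$ ($F{\left(J \right)} = \left(2 + J\right) + J = 2 + 2 J$)
$n = - \frac{127}{2}$ ($n = 3 - \frac{\frac{19}{2} \cdot 1 \cdot 14}{2} = 3 - \frac{\frac{19}{2} \cdot 14}{2} = 3 - \frac{133}{2} = - \frac{127}{2} \approx -63.5$)
$F{\left(6 \left(5 - 1\right) \right)} + n = \left(2 + 2 \cdot 6 \left(5 - 1\right)\right) - \frac{127}{2} = \left(2 + 2 \cdot 6 \cdot 4\right) - \frac{127}{2} = \left(2 + 2 \cdot 24\right) - \frac{127}{2} = \left(2 + 48\right) - \frac{127}{2} = 50 - \frac{127}{2} = - \frac{27}{2}$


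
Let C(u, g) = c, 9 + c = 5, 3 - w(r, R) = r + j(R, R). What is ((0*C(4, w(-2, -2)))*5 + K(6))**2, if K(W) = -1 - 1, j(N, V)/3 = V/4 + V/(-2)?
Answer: 4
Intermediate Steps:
j(N, V) = -3*V/4 (j(N, V) = 3*(V/4 + V/(-2)) = 3*(V*(1/4) + V*(-1/2)) = 3*(V/4 - V/2) = 3*(-V/4) = -3*V/4)
w(r, R) = 3 - r + 3*R/4 (w(r, R) = 3 - (r - 3*R/4) = 3 + (-r + 3*R/4) = 3 - r + 3*R/4)
c = -4 (c = -9 + 5 = -4)
C(u, g) = -4
K(W) = -2
((0*C(4, w(-2, -2)))*5 + K(6))**2 = ((0*(-4))*5 - 2)**2 = (0*5 - 2)**2 = (0 - 2)**2 = (-2)**2 = 4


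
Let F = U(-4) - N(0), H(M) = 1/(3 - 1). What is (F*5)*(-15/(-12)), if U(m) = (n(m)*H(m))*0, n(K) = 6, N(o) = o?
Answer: 0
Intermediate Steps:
H(M) = ½ (H(M) = 1/2 = ½)
U(m) = 0 (U(m) = (6*(½))*0 = 3*0 = 0)
F = 0 (F = 0 - 1*0 = 0 + 0 = 0)
(F*5)*(-15/(-12)) = (0*5)*(-15/(-12)) = 0*(-15*(-1/12)) = 0*(5/4) = 0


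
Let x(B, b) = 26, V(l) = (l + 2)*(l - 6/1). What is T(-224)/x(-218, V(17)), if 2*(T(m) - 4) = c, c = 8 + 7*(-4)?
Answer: -3/13 ≈ -0.23077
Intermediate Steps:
V(l) = (-6 + l)*(2 + l) (V(l) = (2 + l)*(l - 6*1) = (2 + l)*(l - 6) = (2 + l)*(-6 + l) = (-6 + l)*(2 + l))
c = -20 (c = 8 - 28 = -20)
T(m) = -6 (T(m) = 4 + (½)*(-20) = 4 - 10 = -6)
T(-224)/x(-218, V(17)) = -6/26 = -6*1/26 = -3/13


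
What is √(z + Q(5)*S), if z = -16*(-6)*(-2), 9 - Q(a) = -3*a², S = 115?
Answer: 6*√263 ≈ 97.304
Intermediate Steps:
Q(a) = 9 + 3*a² (Q(a) = 9 - (-3)*a² = 9 + 3*a²)
z = -192 (z = 96*(-2) = -192)
√(z + Q(5)*S) = √(-192 + (9 + 3*5²)*115) = √(-192 + (9 + 3*25)*115) = √(-192 + (9 + 75)*115) = √(-192 + 84*115) = √(-192 + 9660) = √9468 = 6*√263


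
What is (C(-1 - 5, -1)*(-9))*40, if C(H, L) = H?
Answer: 2160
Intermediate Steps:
(C(-1 - 5, -1)*(-9))*40 = ((-1 - 5)*(-9))*40 = -6*(-9)*40 = 54*40 = 2160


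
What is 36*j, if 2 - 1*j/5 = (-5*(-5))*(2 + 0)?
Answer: -8640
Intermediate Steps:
j = -240 (j = 10 - 5*(-5*(-5))*(2 + 0) = 10 - 125*2 = 10 - 5*50 = 10 - 250 = -240)
36*j = 36*(-240) = -8640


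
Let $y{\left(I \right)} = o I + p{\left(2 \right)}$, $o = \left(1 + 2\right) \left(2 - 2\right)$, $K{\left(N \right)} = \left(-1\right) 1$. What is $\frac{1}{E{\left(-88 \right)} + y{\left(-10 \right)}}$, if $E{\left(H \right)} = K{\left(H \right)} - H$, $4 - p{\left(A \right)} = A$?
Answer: $\frac{1}{89} \approx 0.011236$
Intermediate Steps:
$K{\left(N \right)} = -1$
$p{\left(A \right)} = 4 - A$
$o = 0$ ($o = 3 \cdot 0 = 0$)
$y{\left(I \right)} = 2$ ($y{\left(I \right)} = 0 I + \left(4 - 2\right) = 0 + \left(4 - 2\right) = 0 + 2 = 2$)
$E{\left(H \right)} = -1 - H$
$\frac{1}{E{\left(-88 \right)} + y{\left(-10 \right)}} = \frac{1}{\left(-1 - -88\right) + 2} = \frac{1}{\left(-1 + 88\right) + 2} = \frac{1}{87 + 2} = \frac{1}{89}$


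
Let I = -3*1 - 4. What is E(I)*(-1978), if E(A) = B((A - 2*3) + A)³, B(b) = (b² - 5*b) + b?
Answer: -218750976000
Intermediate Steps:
B(b) = b² - 4*b
I = -7 (I = -3 - 4 = -7)
E(A) = (-10 + 2*A)³*(-6 + 2*A)³ (E(A) = (((A - 2*3) + A)*(-4 + ((A - 2*3) + A)))³ = (((A - 6) + A)*(-4 + ((A - 6) + A)))³ = (((-6 + A) + A)*(-4 + ((-6 + A) + A)))³ = ((-6 + 2*A)*(-4 + (-6 + 2*A)))³ = ((-6 + 2*A)*(-10 + 2*A))³ = ((-10 + 2*A)*(-6 + 2*A))³ = (-10 + 2*A)³*(-6 + 2*A)³)
E(I)*(-1978) = (64*(-5 - 7)³*(-3 - 7)³)*(-1978) = (64*(-12)³*(-10)³)*(-1978) = (64*(-1728)*(-1000))*(-1978) = 110592000*(-1978) = -218750976000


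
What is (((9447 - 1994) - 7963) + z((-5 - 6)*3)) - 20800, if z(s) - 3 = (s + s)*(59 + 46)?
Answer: -28237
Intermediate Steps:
z(s) = 3 + 210*s (z(s) = 3 + (s + s)*(59 + 46) = 3 + (2*s)*105 = 3 + 210*s)
(((9447 - 1994) - 7963) + z((-5 - 6)*3)) - 20800 = (((9447 - 1994) - 7963) + (3 + 210*((-5 - 6)*3))) - 20800 = ((7453 - 7963) + (3 + 210*(-11*3))) - 20800 = (-510 + (3 + 210*(-33))) - 20800 = (-510 + (3 - 6930)) - 20800 = (-510 - 6927) - 20800 = -7437 - 20800 = -28237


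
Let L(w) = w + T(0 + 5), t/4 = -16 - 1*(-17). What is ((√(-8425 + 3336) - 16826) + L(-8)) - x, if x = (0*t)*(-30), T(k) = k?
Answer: -16829 + I*√5089 ≈ -16829.0 + 71.337*I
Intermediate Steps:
t = 4 (t = 4*(-16 - 1*(-17)) = 4*(-16 + 17) = 4*1 = 4)
L(w) = 5 + w (L(w) = w + (0 + 5) = w + 5 = 5 + w)
x = 0 (x = (0*4)*(-30) = 0*(-30) = 0)
((√(-8425 + 3336) - 16826) + L(-8)) - x = ((√(-8425 + 3336) - 16826) + (5 - 8)) - 1*0 = ((√(-5089) - 16826) - 3) + 0 = ((I*√5089 - 16826) - 3) + 0 = ((-16826 + I*√5089) - 3) + 0 = (-16829 + I*√5089) + 0 = -16829 + I*√5089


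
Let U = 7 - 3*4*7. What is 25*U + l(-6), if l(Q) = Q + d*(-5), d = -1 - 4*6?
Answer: -1806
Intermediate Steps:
d = -25 (d = -1 - 24 = -25)
l(Q) = 125 + Q (l(Q) = Q - 25*(-5) = Q + 125 = 125 + Q)
U = -77 (U = 7 - 12*7 = 7 - 84 = -77)
25*U + l(-6) = 25*(-77) + (125 - 6) = -1925 + 119 = -1806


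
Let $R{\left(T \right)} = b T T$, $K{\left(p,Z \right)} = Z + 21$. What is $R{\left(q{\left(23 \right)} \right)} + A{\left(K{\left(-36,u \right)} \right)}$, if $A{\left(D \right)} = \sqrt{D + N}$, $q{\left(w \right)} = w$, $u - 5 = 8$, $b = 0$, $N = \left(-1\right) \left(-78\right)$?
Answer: $4 \sqrt{7} \approx 10.583$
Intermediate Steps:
$N = 78$
$u = 13$ ($u = 5 + 8 = 13$)
$K{\left(p,Z \right)} = 21 + Z$
$R{\left(T \right)} = 0$ ($R{\left(T \right)} = 0 T T = 0 T = 0$)
$A{\left(D \right)} = \sqrt{78 + D}$ ($A{\left(D \right)} = \sqrt{D + 78} = \sqrt{78 + D}$)
$R{\left(q{\left(23 \right)} \right)} + A{\left(K{\left(-36,u \right)} \right)} = 0 + \sqrt{78 + \left(21 + 13\right)} = 0 + \sqrt{78 + 34} = 0 + \sqrt{112} = 0 + 4 \sqrt{7} = 4 \sqrt{7}$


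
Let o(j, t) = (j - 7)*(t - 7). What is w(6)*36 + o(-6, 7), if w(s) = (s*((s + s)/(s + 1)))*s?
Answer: 15552/7 ≈ 2221.7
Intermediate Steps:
o(j, t) = (-7 + j)*(-7 + t)
w(s) = 2*s³/(1 + s) (w(s) = (s*((2*s)/(1 + s)))*s = (s*(2*s/(1 + s)))*s = (2*s²/(1 + s))*s = 2*s³/(1 + s))
w(6)*36 + o(-6, 7) = (2*6³/(1 + 6))*36 + (49 - 7*(-6) - 7*7 - 6*7) = (2*216/7)*36 + (49 + 42 - 49 - 42) = (2*216*(⅐))*36 + 0 = (432/7)*36 + 0 = 15552/7 + 0 = 15552/7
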